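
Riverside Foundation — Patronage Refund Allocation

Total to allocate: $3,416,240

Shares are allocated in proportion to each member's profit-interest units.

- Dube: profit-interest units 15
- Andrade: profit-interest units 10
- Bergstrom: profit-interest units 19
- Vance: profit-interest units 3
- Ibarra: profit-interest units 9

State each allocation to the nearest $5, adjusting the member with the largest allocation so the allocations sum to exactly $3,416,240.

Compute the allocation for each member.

Sum of profit-interest units: 56.
Raw shares: Dube 15/56 × $3,416,240 = 915,064.29; Andrade 10/56 × $3,416,240 = 610,042.86; Bergstrom 19/56 × $3,416,240 = 1,159,081.43; Vance 3/56 × $3,416,240 = 183,012.86; Ibarra 9/56 × $3,416,240 = 549,038.57.
Rounded to nearest $5: Dube $915,065; Andrade $610,045; Bergstrom $1,159,080; Vance $183,015; Ibarra $549,040. Sum = $3,416,245.
Difference $3,416,240 − $3,416,245 = −$5 applied to largest allocation (Bergstrom): Bergstrom becomes $1,159,075.

Dube: $915,065 · Andrade: $610,045 · Bergstrom: $1,159,075 · Vance: $183,015 · Ibarra: $549,040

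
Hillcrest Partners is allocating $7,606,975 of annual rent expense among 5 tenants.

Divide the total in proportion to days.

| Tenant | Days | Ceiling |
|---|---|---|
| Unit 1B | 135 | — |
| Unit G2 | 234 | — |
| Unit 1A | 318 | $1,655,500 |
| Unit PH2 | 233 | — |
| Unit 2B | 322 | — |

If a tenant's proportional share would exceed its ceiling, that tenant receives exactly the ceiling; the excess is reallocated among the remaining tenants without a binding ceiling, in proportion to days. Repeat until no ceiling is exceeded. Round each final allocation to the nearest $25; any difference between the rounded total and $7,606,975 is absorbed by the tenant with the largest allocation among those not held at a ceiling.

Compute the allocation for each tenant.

Unit 1B: $869,525 | Unit G2: $1,507,200 | Unit 1A: $1,655,500 | Unit PH2: $1,500,750 | Unit 2B: $2,074,000

Sum of days: 1,242.
Unconstrained shares: Unit 1B 826,845.11; Unit G2 1,433,198.19; Unit 1A 1,947,679.59; Unit PH2 1,427,073.41; Unit 2B 1,972,178.70.
Held at cap: Unit 1A ($1,655,500); remaining pool $5,951,475 reallocated over remaining days 924.
Shares after redistribution: Unit 1B 869,533.69 → $869,525; Unit G2 1,507,191.72 → $1,507,200; Unit PH2 1,500,750.73 → $1,500,750; Unit 2B 2,073,998.86 → $2,074,000.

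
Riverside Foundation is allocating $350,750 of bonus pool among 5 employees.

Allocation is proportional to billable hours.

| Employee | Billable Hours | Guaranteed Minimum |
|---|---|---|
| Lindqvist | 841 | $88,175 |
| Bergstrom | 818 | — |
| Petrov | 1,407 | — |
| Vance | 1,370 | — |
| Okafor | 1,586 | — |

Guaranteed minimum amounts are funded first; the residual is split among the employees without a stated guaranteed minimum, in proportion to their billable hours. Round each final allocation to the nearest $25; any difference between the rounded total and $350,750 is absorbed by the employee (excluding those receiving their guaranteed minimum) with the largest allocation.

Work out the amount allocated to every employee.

Guaranteed amounts: Lindqvist $88,175. Residual $262,575.
Residual split over remaining billable hours 5,181: Bergstrom 41,456.54 → $41,450; Petrov 71,307.28 → $71,300; Vance 69,432.11 → $69,425; Okafor 80,379.07 → $80,375.
Rounding difference +$25 applied to Okafor → $80,400.

Lindqvist: $88,175 | Bergstrom: $41,450 | Petrov: $71,300 | Vance: $69,425 | Okafor: $80,400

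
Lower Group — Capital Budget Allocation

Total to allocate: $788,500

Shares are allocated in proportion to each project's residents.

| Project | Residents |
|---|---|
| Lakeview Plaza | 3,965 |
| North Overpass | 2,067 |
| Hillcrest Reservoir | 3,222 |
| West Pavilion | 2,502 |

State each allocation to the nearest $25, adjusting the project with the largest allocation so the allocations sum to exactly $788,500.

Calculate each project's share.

Lakeview Plaza: $265,925 | North Overpass: $138,650 | Hillcrest Reservoir: $216,100 | West Pavilion: $167,825

Combined residents = 11,756.
Proportional shares: Lakeview Plaza 3,965/11,756 × $788,500 = 265,941.01; North Overpass 2,067/11,756 × $788,500 = 138,638.10; Hillcrest Reservoir 3,222/11,756 × $788,500 = 216,106.41; West Pavilion 2,502/11,756 × $788,500 = 167,814.48.
At nearest $25: Lakeview Plaza $265,950; North Overpass $138,650; Hillcrest Reservoir $216,100; West Pavilion $167,825. Sum = $788,525.
Difference $788,500 − $788,525 = −$25 applied to largest allocation (Lakeview Plaza): Lakeview Plaza becomes $265,925.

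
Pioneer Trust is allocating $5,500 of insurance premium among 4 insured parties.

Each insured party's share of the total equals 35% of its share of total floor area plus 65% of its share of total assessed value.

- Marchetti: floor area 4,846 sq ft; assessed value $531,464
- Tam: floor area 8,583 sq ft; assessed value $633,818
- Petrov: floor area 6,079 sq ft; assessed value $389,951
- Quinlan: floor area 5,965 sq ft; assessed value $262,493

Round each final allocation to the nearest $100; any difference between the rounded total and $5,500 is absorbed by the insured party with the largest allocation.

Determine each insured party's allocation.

Floor area total 25,473; assessed value total 1,817,726.
Blended shares (35% floor area + 65% assessed value): Marchetti 0.2566; Tam 0.3446; Petrov 0.2230; Quinlan 0.1758.
Unrounded shares: Marchetti 1,411.47; Tam 1,895.18; Petrov 1,226.32; Quinlan 967.03.
Rounded to nearest $100: Marchetti $1,400; Tam $1,900; Petrov $1,200; Quinlan $1,000. Sum = $5,500.
Sum already equals the total — no adjustment.

Marchetti: $1,400 | Tam: $1,900 | Petrov: $1,200 | Quinlan: $1,000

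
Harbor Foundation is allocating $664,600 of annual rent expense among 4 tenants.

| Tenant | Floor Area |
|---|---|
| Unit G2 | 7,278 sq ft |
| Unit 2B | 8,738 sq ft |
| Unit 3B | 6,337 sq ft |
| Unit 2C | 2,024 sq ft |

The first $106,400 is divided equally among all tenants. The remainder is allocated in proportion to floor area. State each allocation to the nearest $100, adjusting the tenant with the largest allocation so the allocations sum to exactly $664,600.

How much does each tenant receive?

Unit G2: $193,300 | Unit 2B: $226,700 | Unit 3B: $171,700 | Unit 2C: $72,900

First tranche $106,400 split equally: $26,600 each.
Remainder $558,200 by floor area (total 24,377): Unit G2 166,656.26 → $166,700; Unit 2B 200,088.26 → $200,100; Unit 3B 145,108.64 → $145,100; Unit 2C 46,346.84 → $46,300.
Totals: Unit G2 $26,600 + $166,700 = $193,300; Unit 2B $26,600 + $200,100 = $226,700; Unit 3B $26,600 + $145,100 = $171,700; Unit 2C $26,600 + $46,300 = $72,900.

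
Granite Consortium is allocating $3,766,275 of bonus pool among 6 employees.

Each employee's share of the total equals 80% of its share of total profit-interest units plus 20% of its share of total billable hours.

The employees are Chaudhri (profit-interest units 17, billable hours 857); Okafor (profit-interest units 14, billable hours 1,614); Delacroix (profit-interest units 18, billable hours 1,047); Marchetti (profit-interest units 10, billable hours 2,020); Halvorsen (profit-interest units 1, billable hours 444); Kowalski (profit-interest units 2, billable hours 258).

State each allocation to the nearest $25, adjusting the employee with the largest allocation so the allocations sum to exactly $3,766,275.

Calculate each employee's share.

Profit-interest units total 62; billable hours total 6,240.
Combined weights (80% profit-interest units + 20% billable hours): Chaudhri 0.2468; Okafor 0.2324; Delacroix 0.2658; Marchetti 0.1938; Halvorsen 0.0271; Kowalski 0.0341.
Raw shares: Chaudhri 929,602.49; Okafor 875,191.66; Delacroix 1,001,135.24; Marchetti 729,813.13; Halvorsen 102,194.09; Kowalski 128,338.39.
Rounded to nearest $25: Chaudhri $929,600; Okafor $875,200; Delacroix $1,001,125; Marchetti $729,825; Halvorsen $102,200; Kowalski $128,350. Sum = $3,766,300.
Difference $3,766,275 − $3,766,300 = −$25 applied to largest allocation (Delacroix): Delacroix becomes $1,001,100.

Chaudhri: $929,600; Okafor: $875,200; Delacroix: $1,001,100; Marchetti: $729,825; Halvorsen: $102,200; Kowalski: $128,350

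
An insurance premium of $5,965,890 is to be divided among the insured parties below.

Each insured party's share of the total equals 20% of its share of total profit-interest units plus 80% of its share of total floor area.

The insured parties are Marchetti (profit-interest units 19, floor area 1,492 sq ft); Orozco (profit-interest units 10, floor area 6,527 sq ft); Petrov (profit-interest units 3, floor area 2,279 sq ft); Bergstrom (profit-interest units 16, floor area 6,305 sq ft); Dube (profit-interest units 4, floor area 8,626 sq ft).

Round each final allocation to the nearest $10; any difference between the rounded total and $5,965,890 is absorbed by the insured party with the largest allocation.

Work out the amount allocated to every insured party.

Profit-interest units total 52; floor area total 25,229.
Composite weights (20% profit-interest units + 80% floor area): Marchetti 0.1204; Orozco 0.2454; Petrov 0.0838; Bergstrom 0.2615; Dube 0.2889.
Proportional shares: Marchetti 718,218.93; Orozco 1,464,206.65; Petrov 499,968.46; Bergstrom 1,559,884.05; Dube 1,723,611.92.
Rounded to nearest $10: Marchetti $718,220; Orozco $1,464,210; Petrov $499,970; Bergstrom $1,559,880; Dube $1,723,610. Sum = $5,965,890.
No rounding difference to absorb.

Marchetti: $718,220; Orozco: $1,464,210; Petrov: $499,970; Bergstrom: $1,559,880; Dube: $1,723,610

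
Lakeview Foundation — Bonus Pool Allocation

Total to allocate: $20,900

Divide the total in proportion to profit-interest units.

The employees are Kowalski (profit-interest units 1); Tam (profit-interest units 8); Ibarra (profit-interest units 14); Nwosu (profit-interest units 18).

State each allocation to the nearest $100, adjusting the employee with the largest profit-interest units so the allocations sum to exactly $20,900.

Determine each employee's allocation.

Kowalski: $500 · Tam: $4,100 · Ibarra: $7,100 · Nwosu: $9,200

Profit-interest units total: 1 + 8 + 14 + 18 = 41.
Unrounded shares: Kowalski 509.76; Tam 4,078.05; Ibarra 7,136.59; Nwosu 9,175.61.
At nearest $100: Kowalski $500; Tam $4,100; Ibarra $7,100; Nwosu $9,200. Sum = $20,900.
Rounded total matches; no reconciliation needed.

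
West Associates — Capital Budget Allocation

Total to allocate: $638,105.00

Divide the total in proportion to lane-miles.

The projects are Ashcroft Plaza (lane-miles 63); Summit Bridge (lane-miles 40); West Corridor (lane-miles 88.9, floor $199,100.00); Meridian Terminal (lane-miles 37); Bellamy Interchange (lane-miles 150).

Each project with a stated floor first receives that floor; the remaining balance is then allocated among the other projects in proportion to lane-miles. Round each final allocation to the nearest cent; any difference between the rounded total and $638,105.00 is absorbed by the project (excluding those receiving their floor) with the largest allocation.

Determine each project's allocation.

Ashcroft Plaza: $95,370.05 · Summit Bridge: $60,552.41 · West Corridor: $199,100.00 · Meridian Terminal: $56,010.98 · Bellamy Interchange: $227,071.56

Minimums first: West Corridor $199,100.00. Remaining pool $439,005.00.
Remaining pool split over remaining lane-miles 290: Ashcroft Plaza 95,370.0517 → $95,370.05; Summit Bridge 60,552.4138 → $60,552.41; Meridian Terminal 56,010.9828 → $56,010.98; Bellamy Interchange 227,071.5517 → $227,071.55.
Rounding difference +$0.01 applied to Bellamy Interchange → $227,071.56.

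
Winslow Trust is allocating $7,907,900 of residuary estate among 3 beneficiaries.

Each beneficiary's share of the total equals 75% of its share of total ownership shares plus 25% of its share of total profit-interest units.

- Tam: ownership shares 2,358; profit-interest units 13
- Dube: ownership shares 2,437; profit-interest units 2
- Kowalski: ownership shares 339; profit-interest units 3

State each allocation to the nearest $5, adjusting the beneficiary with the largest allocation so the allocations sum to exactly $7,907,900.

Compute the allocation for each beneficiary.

Tam: $4,151,840 | Dube: $3,034,945 | Kowalski: $721,115

Totals — ownership shares 5,134, profit-interest units 18.
Composite weights (75% ownership shares + 25% profit-interest units): Tam 0.5250; Dube 0.3838; Kowalski 0.0912.
Unrounded shares: Tam 4,151,835.76; Dube 3,034,947.14; Kowalski 721,117.10.
After rounding ($5): Tam $4,151,835; Dube $3,034,945; Kowalski $721,115. Sum = $7,907,895.
Difference $7,907,900 − $7,907,895 = +$5 applied to largest allocation (Tam): Tam becomes $4,151,840.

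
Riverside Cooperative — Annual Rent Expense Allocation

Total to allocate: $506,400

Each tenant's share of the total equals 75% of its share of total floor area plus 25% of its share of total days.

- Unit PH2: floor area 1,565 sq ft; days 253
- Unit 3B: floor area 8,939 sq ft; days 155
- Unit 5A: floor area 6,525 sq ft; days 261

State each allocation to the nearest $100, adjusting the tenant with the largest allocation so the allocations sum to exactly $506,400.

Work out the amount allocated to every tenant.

Totals — floor area 17,029, days 669.
Composite weights (75% floor area + 25% days): Unit PH2 0.1635; Unit 3B 0.4516; Unit 5A 0.3849.
Raw shares: Unit PH2 82,781.53; Unit 3B 228,699.52; Unit 5A 194,918.95.
Rounded to nearest $100: Unit PH2 $82,800; Unit 3B $228,700; Unit 5A $194,900. Sum = $506,400.
Sum already equals the total — no adjustment.

Unit PH2: $82,800 | Unit 3B: $228,700 | Unit 5A: $194,900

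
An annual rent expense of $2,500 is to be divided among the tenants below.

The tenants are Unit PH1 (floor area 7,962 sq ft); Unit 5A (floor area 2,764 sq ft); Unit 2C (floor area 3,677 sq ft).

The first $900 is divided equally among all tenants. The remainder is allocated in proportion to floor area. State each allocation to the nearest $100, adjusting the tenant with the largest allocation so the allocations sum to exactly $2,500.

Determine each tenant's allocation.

Unit PH1: $1,200; Unit 5A: $600; Unit 2C: $700

Equal tier: $900 ÷ 3 = $300 apiece.
Remainder $1,600 by floor area (total 14,403): Unit PH1 884.48 → $900; Unit 5A 307.05 → $300; Unit 2C 408.47 → $400.
Totals: Unit PH1 $300 + $900 = $1,200; Unit 5A $300 + $300 = $600; Unit 2C $300 + $400 = $700.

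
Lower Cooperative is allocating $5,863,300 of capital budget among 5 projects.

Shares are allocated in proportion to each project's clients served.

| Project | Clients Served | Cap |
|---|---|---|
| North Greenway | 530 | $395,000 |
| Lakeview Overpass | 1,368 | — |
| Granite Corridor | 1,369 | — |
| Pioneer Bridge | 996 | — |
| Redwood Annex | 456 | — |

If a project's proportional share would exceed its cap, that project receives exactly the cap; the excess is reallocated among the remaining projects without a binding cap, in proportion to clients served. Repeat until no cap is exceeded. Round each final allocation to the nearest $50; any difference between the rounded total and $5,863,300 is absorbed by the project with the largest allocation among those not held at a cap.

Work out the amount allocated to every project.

Sum of clients served: 4,719.
Unconstrained shares: North Greenway 658,518.54; Lakeview Overpass 1,699,723.33; Granite Corridor 1,700,965.82; Pioneer Bridge 1,237,517.86; Redwood Annex 566,574.44.
Capped: North Greenway ($395,000); remaining pool $5,468,300 reallocated over remaining clients served 4,189.
Remaining shares: Lakeview Overpass 1,785,780.47 → $1,785,800; Granite Corridor 1,787,085.87 → $1,787,100; Pioneer Bridge 1,300,173.50 → $1,300,150; Redwood Annex 595,260.16 → $595,250.

North Greenway: $395,000 | Lakeview Overpass: $1,785,800 | Granite Corridor: $1,787,100 | Pioneer Bridge: $1,300,150 | Redwood Annex: $595,250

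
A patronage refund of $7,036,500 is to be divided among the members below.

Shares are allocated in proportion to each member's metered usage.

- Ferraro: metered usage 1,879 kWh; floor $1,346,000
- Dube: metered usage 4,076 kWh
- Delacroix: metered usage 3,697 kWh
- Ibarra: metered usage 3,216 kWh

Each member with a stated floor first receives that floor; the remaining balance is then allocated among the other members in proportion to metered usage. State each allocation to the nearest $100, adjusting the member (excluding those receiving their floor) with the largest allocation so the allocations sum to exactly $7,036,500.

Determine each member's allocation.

Ferraro: $1,346,000 · Dube: $2,110,700 · Delacroix: $1,914,400 · Ibarra: $1,665,400

Minimums first: Ferraro $1,346,000. Remaining pool $5,690,500.
Remaining pool split over remaining metered usage 10,989: Dube 2,110,699.61 → $2,110,700; Delacroix 1,914,439.76 → $1,914,400; Ibarra 1,665,360.63 → $1,665,400.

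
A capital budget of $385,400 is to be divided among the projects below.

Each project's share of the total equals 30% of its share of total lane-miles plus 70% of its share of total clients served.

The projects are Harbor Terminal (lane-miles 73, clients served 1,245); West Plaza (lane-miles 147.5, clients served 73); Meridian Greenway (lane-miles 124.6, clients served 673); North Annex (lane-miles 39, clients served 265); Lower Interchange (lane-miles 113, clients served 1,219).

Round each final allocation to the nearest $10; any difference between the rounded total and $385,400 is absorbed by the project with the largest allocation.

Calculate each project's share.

Totals — lane-miles 497.1, clients served 3,475.
Combined weights (30% lane-miles + 70% clients served): Harbor Terminal 0.2948; West Plaza 0.1037; Meridian Greenway 0.2108; North Annex 0.0769; Lower Interchange 0.3137.
Pro-rata amounts: Harbor Terminal 113,633.99; West Plaza 39,974.20; Meridian Greenway 81,228.63; North Annex 29,644.12; Lower Interchange 120,919.05.
Rounded to nearest $10: Harbor Terminal $113,630; West Plaza $39,970; Meridian Greenway $81,230; North Annex $29,640; Lower Interchange $120,920. Sum = $385,390.
Difference $385,400 − $385,390 = +$10 applied to largest allocation (Lower Interchange): Lower Interchange becomes $120,930.

Harbor Terminal: $113,630 | West Plaza: $39,970 | Meridian Greenway: $81,230 | North Annex: $29,640 | Lower Interchange: $120,930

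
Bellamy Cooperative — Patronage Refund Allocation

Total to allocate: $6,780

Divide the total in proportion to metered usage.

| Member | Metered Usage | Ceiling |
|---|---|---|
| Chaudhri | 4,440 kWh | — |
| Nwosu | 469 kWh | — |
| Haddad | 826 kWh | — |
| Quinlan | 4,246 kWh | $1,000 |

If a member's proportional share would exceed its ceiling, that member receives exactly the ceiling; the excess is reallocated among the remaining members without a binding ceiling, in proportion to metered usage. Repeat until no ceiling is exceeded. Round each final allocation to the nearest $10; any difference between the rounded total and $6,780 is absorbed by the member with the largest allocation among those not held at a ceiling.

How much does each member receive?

Chaudhri: $4,480; Nwosu: $470; Haddad: $830; Quinlan: $1,000

Combined metered usage = 9,981.
Pro-rata shares before constraints: Chaudhri 3,016.05; Nwosu 318.59; Haddad 561.09; Quinlan 2,884.27.
Cap binds for Quinlan ($1,000); balance $5,780 reallocated over remaining metered usage 5,735.
Shares after redistribution: Chaudhri 4,474.84 → $4,470; Nwosu 472.68 → $470; Haddad 832.48 → $830.
Rounding difference +$10 applied to Chaudhri → $4,480.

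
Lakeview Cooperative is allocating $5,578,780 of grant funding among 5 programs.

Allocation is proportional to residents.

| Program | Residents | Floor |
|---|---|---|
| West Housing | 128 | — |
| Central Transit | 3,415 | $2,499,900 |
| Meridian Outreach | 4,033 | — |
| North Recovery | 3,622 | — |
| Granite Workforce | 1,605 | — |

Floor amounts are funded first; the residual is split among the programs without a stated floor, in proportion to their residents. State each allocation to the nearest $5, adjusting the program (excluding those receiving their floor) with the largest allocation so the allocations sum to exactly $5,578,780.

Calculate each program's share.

West Housing: $41,980 | Central Transit: $2,499,900 | Meridian Outreach: $1,322,655 | North Recovery: $1,187,870 | Granite Workforce: $526,375

Fund the minimums — Central Transit $2,499,900. Remaining pool $3,078,880.
Remaining pool split over remaining residents 9,388: West Housing 41,978.76 → $41,980; Meridian Outreach 1,322,659.04 → $1,322,660; North Recovery 1,187,867.85 → $1,187,870; Granite Workforce 526,374.35 → $526,375.
Rounding difference −$5 applied to Meridian Outreach → $1,322,655.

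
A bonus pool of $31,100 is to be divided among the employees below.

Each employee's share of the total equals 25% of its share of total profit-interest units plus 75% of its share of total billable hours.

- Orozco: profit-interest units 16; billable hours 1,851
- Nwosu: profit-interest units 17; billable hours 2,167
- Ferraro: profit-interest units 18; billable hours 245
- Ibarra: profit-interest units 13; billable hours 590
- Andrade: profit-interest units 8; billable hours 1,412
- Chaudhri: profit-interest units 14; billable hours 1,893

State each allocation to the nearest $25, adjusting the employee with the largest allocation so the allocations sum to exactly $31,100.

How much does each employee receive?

Orozco: $6,750; Nwosu: $7,750; Ferraro: $2,325; Ibarra: $2,850; Andrade: $4,750; Chaudhri: $6,675

Profit-interest units total 86; billable hours total 8,158.
Blended shares (25% profit-interest units + 75% billable hours): Orozco 0.2167; Nwosu 0.2486; Ferraro 0.0748; Ibarra 0.0920; Andrade 0.1531; Chaudhri 0.2147.
Unrounded shares: Orozco 6,738.81; Nwosu 7,732.71; Ferraro 2,327.82; Ibarra 2,862.19; Andrade 4,760.39; Chaudhri 6,678.08.
Rounded to nearest $25: Orozco $6,750; Nwosu $7,725; Ferraro $2,325; Ibarra $2,850; Andrade $4,750; Chaudhri $6,675. Sum = $31,075.
Difference $31,100 − $31,075 = +$25 applied to largest allocation (Nwosu): Nwosu becomes $7,750.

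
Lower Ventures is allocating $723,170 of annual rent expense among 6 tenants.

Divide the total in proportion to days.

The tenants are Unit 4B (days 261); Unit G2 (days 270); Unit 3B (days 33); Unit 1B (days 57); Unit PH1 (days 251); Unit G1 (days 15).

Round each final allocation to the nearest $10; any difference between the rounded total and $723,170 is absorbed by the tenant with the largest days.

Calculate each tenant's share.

Unit 4B: $212,790 | Unit G2: $220,140 | Unit 3B: $26,900 | Unit 1B: $46,470 | Unit PH1: $204,640 | Unit G1: $12,230

Sum of days: 887.
Unrounded shares: Unit 4B 261/887 × $723,170 = 212,792.98; Unit G2 270/887 × $723,170 = 220,130.67; Unit 3B 33/887 × $723,170 = 26,904.86; Unit 1B 57/887 × $723,170 = 46,472.03; Unit PH1 251/887 × $723,170 = 204,639.99; Unit G1 15/887 × $723,170 = 12,229.48.
Rounded to nearest $10: Unit 4B $212,790; Unit G2 $220,130; Unit 3B $26,900; Unit 1B $46,470; Unit PH1 $204,640; Unit G1 $12,230. Sum = $723,160.
Difference $723,170 − $723,160 = +$10 applied to largest days (Unit G2): Unit G2 becomes $220,140.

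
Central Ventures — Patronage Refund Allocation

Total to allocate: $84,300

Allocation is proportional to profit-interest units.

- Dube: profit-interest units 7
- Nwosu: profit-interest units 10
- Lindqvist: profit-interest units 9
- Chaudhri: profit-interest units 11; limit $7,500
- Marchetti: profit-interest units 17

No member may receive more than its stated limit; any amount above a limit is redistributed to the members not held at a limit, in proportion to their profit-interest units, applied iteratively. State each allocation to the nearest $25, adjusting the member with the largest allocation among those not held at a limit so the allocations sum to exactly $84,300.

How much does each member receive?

Dube: $12,500 | Nwosu: $17,850 | Lindqvist: $16,075 | Chaudhri: $7,500 | Marchetti: $30,375

Total profit-interest units = 54.
Pro-rata shares before constraints: Dube 10,927.78; Nwosu 15,611.11; Lindqvist 14,050.00; Chaudhri 17,172.22; Marchetti 26,538.89.
Capped: Chaudhri ($7,500); residual $76,800 reallocated over remaining profit-interest units 43.
Redistributed shares: Dube 12,502.33 → $12,500; Nwosu 17,860.47 → $17,850; Lindqvist 16,074.42 → $16,075; Marchetti 30,362.79 → $30,375.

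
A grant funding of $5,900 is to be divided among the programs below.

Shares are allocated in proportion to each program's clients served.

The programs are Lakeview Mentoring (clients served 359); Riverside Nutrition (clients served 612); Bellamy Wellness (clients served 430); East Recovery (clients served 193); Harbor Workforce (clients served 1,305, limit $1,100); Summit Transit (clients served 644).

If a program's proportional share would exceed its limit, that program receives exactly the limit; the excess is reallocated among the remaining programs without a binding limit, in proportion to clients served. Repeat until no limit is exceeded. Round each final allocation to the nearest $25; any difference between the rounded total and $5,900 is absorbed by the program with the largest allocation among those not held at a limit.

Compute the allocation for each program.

Lakeview Mentoring: $775 · Riverside Nutrition: $1,325 · Bellamy Wellness: $925 · East Recovery: $425 · Harbor Workforce: $1,100 · Summit Transit: $1,350

Sum of clients served: 3,543.
Pro-rata shares before constraints: Lakeview Mentoring 597.83; Riverside Nutrition 1,019.14; Bellamy Wellness 716.06; East Recovery 321.39; Harbor Workforce 2,173.16; Summit Transit 1,072.42.
Held at cap: Harbor Workforce ($1,100); balance $4,800 reallocated over remaining clients served 2,238.
Remaining shares: Lakeview Mentoring 769.97 → $775; Riverside Nutrition 1,312.60 → $1,325; Bellamy Wellness 922.25 → $925; East Recovery 413.94 → $425; Summit Transit 1,381.23 → $1,375.
Rounding difference −$25 applied to Summit Transit → $1,350.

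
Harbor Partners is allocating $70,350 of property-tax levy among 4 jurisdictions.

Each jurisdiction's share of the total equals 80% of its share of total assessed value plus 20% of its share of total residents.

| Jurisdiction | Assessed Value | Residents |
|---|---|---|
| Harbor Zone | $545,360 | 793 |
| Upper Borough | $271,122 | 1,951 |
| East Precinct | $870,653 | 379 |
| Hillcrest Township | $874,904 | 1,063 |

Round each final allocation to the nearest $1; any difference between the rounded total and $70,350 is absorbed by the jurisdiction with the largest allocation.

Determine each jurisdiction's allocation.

Totals — assessed value 2,562,039, residents 4,186.
Blended shares (80% assessed value + 20% residents): Harbor Zone 0.2082; Upper Borough 0.1779; East Precinct 0.2900; Hillcrest Township 0.3240.
Proportional shares: Harbor Zone 14,645.29; Upper Borough 12,513.41; East Precinct 20,399.43; Hillcrest Township 22,791.87.
Rounded to nearest $1: Harbor Zone $14,645; Upper Borough $12,513; East Precinct $20,399; Hillcrest Township $22,792. Sum = $70,349.
Difference $70,350 − $70,349 = +$1 applied to largest allocation (Hillcrest Township): Hillcrest Township becomes $22,793.

Harbor Zone: $14,645 · Upper Borough: $12,513 · East Precinct: $20,399 · Hillcrest Township: $22,793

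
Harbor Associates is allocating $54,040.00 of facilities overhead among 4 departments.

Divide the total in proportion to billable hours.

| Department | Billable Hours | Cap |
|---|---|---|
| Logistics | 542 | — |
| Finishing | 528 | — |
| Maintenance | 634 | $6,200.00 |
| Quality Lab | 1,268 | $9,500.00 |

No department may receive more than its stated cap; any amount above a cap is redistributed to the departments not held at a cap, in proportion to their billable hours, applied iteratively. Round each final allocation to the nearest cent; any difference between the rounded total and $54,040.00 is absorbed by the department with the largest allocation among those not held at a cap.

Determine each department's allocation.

Logistics: $19,420.82; Finishing: $18,919.18; Maintenance: $6,200.00; Quality Lab: $9,500.00

Sum of billable hours: 2,972.
Proportional shares (ignoring caps): Logistics 9,855.2086; Finishing 9,600.6460; Maintenance 11,528.0485; Quality Lab 23,056.0969.
Capped: Maintenance ($6,200.00), Quality Lab ($9,500.00); remaining pool $38,340.00 reallocated over remaining billable hours 1,070.
Remaining shares: Logistics 19,420.8224 → $19,420.82; Finishing 18,919.1776 → $18,919.18.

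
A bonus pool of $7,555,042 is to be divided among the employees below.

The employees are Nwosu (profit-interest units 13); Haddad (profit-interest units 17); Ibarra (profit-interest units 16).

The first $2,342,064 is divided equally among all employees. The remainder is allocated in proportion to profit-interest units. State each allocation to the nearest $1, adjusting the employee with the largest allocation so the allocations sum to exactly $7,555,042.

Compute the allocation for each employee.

Equal tier: $2,342,064 ÷ 3 = $780,688 apiece.
Remainder $5,212,978 by profit-interest units (total 46): Nwosu 1,473,232.91 → $1,473,233; Haddad 1,926,535.35 → $1,926,535; Ibarra 1,813,209.74 → $1,813,210.
Totals: Nwosu $780,688 + $1,473,233 = $2,253,921; Haddad $780,688 + $1,926,535 = $2,707,223; Ibarra $780,688 + $1,813,210 = $2,593,898.

Nwosu: $2,253,921; Haddad: $2,707,223; Ibarra: $2,593,898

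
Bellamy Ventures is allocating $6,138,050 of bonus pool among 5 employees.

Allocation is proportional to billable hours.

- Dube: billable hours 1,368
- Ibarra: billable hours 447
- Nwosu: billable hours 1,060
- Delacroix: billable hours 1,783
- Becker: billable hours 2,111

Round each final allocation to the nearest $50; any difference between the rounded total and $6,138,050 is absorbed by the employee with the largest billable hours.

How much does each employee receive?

Billable hours total: 6,769.
Proportional shares: Dube 1,368/6,769 × $6,138,050 = 1,240,486.39; Ibarra 447/6,769 × $6,138,050 = 405,334.37; Nwosu 1,060/6,769 × $6,138,050 = 961,195.60; Delacroix 1,783/6,769 × $6,138,050 = 1,616,803.54; Becker 2,111/6,769 × $6,138,050 = 1,914,230.10.
At nearest $50: Dube $1,240,500; Ibarra $405,350; Nwosu $961,200; Delacroix $1,616,800; Becker $1,914,250. Sum = $6,138,100.
Difference $6,138,050 − $6,138,100 = −$50 applied to largest billable hours (Becker): Becker becomes $1,914,200.

Dube: $1,240,500; Ibarra: $405,350; Nwosu: $961,200; Delacroix: $1,616,800; Becker: $1,914,200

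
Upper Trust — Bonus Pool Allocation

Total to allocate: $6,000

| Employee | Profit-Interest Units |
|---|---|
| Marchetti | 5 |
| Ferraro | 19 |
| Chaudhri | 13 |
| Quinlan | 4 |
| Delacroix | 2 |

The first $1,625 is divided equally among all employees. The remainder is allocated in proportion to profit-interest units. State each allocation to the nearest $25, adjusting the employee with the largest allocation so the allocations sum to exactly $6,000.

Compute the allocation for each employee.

First tranche $1,625 split equally: $325 each.
Remainder $4,375 by profit-interest units (total 43): Marchetti 508.72 → $500; Ferraro 1,933.14 → $1,925; Chaudhri 1,322.67 → $1,325; Quinlan 406.98 → $400; Delacroix 203.49 → $200.
Rounding difference +$25 on remainder applied to Ferraro.
Totals: Marchetti $325 + $500 = $825; Ferraro $325 + $1,950 = $2,275; Chaudhri $325 + $1,325 = $1,650; Quinlan $325 + $400 = $725; Delacroix $325 + $200 = $525.

Marchetti: $825 · Ferraro: $2,275 · Chaudhri: $1,650 · Quinlan: $725 · Delacroix: $525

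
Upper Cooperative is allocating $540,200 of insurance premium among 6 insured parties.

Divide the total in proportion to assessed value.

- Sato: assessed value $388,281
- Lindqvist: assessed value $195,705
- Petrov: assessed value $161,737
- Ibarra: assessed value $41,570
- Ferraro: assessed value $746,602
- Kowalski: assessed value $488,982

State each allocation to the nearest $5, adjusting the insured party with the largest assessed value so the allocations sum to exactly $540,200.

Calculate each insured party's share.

Sato: $103,690 · Lindqvist: $52,260 · Petrov: $43,190 · Ibarra: $11,100 · Ferraro: $199,380 · Kowalski: $130,580

Total assessed value = 388,281 + 195,705 + 161,737 + 41,570 + 746,602 + 488,982 = 2,022,877.
Proportional shares: Sato 103,688.66; Lindqvist 52,262.12; Petrov 43,191.12; Ibarra 11,101.08; Ferraro 199,376.63; Kowalski 130,580.39.
Rounded to nearest $5: Sato $103,690; Lindqvist $52,260; Petrov $43,190; Ibarra $11,100; Ferraro $199,375; Kowalski $130,580. Sum = $540,195.
Difference $540,200 − $540,195 = +$5 applied to largest assessed value (Ferraro): Ferraro becomes $199,380.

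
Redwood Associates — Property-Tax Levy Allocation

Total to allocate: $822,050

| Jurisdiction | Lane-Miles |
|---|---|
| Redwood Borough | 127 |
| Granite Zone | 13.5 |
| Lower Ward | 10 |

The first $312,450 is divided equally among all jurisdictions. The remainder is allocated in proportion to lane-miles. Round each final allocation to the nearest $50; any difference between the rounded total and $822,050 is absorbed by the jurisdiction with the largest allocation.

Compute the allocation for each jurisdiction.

$312,450 shared equally gives $104,150 per jurisdiction.
Remainder $509,600 by lane-miles (total 150.5): Redwood Borough 430,027.91 → $430,050; Granite Zone 45,711.63 → $45,700; Lower Ward 33,860.47 → $33,850.
Totals: Redwood Borough $104,150 + $430,050 = $534,200; Granite Zone $104,150 + $45,700 = $149,850; Lower Ward $104,150 + $33,850 = $138,000.

Redwood Borough: $534,200 | Granite Zone: $149,850 | Lower Ward: $138,000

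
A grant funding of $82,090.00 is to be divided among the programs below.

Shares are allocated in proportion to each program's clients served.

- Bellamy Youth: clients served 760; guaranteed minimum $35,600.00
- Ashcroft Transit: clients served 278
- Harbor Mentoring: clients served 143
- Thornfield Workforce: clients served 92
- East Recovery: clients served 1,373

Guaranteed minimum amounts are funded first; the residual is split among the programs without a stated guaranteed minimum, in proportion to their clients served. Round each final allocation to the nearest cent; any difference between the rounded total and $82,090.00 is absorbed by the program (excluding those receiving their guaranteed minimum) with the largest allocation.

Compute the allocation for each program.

Bellamy Youth: $35,600.00 · Ashcroft Transit: $6,852.71 · Harbor Mentoring: $3,524.96 · Thornfield Workforce: $2,267.80 · East Recovery: $33,844.53

Fund the minimums — Bellamy Youth $35,600.00. Residual $46,490.00.
Residual split over remaining clients served 1,886: Ashcroft Transit 6,852.7147 → $6,852.71; Harbor Mentoring 3,524.9576 → $3,524.96; Thornfield Workforce 2,267.8049 → $2,267.80; East Recovery 33,844.5228 → $33,844.52.
Rounding difference +$0.01 applied to East Recovery → $33,844.53.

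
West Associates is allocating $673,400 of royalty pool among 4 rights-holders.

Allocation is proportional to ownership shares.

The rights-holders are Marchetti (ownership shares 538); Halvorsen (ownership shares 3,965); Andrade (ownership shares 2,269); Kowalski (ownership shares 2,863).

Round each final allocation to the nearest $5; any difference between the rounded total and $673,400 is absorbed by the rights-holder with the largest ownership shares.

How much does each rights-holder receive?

Combined ownership shares = 9,635.
Raw shares: Marchetti 538/9,635 × $673,400 = 37,601.37; Halvorsen 3,965/9,635 × $673,400 = 277,117.90; Andrade 2,269/9,635 × $673,400 = 158,582.73; Kowalski 2,863/9,635 × $673,400 = 200,098.00.
Rounded to nearest $5: Marchetti $37,600; Halvorsen $277,120; Andrade $158,585; Kowalski $200,100. Sum = $673,405.
Difference $673,400 − $673,405 = −$5 applied to largest ownership shares (Halvorsen): Halvorsen becomes $277,115.

Marchetti: $37,600 | Halvorsen: $277,115 | Andrade: $158,585 | Kowalski: $200,100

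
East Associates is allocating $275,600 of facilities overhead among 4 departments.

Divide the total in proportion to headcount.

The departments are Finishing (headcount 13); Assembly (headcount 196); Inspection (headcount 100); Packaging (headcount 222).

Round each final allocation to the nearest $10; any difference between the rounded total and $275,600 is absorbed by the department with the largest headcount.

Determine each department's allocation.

Finishing: $6,750 · Assembly: $101,730 · Inspection: $51,900 · Packaging: $115,220

Combined headcount = 13 + 196 + 100 + 222 = 531.
Raw shares: Finishing 6,747.27; Assembly 101,728.06; Inspection 51,902.07; Packaging 115,222.60.
After rounding ($10): Finishing $6,750; Assembly $101,730; Inspection $51,900; Packaging $115,220. Sum = $275,600.
No rounding difference to absorb.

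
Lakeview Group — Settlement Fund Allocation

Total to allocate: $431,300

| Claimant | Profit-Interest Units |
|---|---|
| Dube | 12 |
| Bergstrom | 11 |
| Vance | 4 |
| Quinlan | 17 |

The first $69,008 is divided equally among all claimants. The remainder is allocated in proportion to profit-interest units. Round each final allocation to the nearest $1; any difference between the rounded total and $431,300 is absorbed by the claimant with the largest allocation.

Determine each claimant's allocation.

$69,008 shared equally gives $17,252 per claimant.
Remainder $362,292 by profit-interest units (total 44): Dube 98,806.91 → $98,807; Bergstrom 90,573.00 → $90,573; Vance 32,935.64 → $32,936; Quinlan 139,976.45 → $139,976.
Totals: Dube $17,252 + $98,807 = $116,059; Bergstrom $17,252 + $90,573 = $107,825; Vance $17,252 + $32,936 = $50,188; Quinlan $17,252 + $139,976 = $157,228.

Dube: $116,059; Bergstrom: $107,825; Vance: $50,188; Quinlan: $157,228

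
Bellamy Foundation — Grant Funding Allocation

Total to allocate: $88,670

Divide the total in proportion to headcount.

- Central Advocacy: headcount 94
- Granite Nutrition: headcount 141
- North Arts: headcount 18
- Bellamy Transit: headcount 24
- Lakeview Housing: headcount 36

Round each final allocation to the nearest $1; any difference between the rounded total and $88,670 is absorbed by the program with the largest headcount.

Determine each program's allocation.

Central Advocacy: $26,629 | Granite Nutrition: $39,945 | North Arts: $5,099 | Bellamy Transit: $6,799 | Lakeview Housing: $10,198

Sum of headcount: 94 + 141 + 18 + 24 + 36 = 313.
Proportional shares: Central Advocacy 26,629.33; Granite Nutrition 39,943.99; North Arts 5,099.23; Bellamy Transit 6,798.98; Lakeview Housing 10,198.47.
Rounded to nearest $1: Central Advocacy $26,629; Granite Nutrition $39,944; North Arts $5,099; Bellamy Transit $6,799; Lakeview Housing $10,198. Sum = $88,669.
Difference $88,670 − $88,669 = +$1 applied to largest headcount (Granite Nutrition): Granite Nutrition becomes $39,945.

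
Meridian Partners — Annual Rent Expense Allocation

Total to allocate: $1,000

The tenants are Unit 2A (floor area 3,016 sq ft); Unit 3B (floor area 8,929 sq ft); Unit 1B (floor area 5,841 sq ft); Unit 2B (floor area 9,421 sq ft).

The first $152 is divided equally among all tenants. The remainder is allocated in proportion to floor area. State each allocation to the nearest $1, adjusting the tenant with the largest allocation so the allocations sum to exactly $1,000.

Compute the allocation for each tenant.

Equal tier: $152 ÷ 4 = $38 apiece.
Remainder $848 by floor area (total 27,207): Unit 2A 94.00 → $94; Unit 3B 278.30 → $278; Unit 1B 182.05 → $182; Unit 2B 293.64 → $294.
Totals: Unit 2A $38 + $94 = $132; Unit 3B $38 + $278 = $316; Unit 1B $38 + $182 = $220; Unit 2B $38 + $294 = $332.

Unit 2A: $132 · Unit 3B: $316 · Unit 1B: $220 · Unit 2B: $332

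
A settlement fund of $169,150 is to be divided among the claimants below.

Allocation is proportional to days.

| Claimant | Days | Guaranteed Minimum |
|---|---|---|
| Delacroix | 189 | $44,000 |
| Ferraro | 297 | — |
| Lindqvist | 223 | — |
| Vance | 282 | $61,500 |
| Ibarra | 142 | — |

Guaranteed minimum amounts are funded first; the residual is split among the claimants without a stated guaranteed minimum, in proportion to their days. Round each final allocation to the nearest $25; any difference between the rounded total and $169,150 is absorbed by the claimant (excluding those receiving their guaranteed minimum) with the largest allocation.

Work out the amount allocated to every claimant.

Delacroix: $44,000; Ferraro: $28,550; Lindqvist: $21,450; Vance: $61,500; Ibarra: $13,650

Minimums first: Delacroix $44,000; Vance $61,500. Balance $63,650.
Balance split over remaining days 662: Ferraro 28,555.97 → $28,550; Lindqvist 21,441.01 → $21,450; Ibarra 13,653.02 → $13,650.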